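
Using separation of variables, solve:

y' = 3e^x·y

Separating variables and integrating:
ln|y| = 3e^x + C

General solution: y = Ce^(3e^x)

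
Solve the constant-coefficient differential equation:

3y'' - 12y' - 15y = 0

Characteristic equation: 3r² - 12r - 15 = 0
Divide by 3: r² - 4r - 5 = 0
Roots: r = 5, -1 (distinct real)
General solution: y = C₁e^(5x) + C₂e^(-x)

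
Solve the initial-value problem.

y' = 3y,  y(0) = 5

General solution: y = Ce^(3x)
Applying IC y(0) = 5:
Particular solution: y = 5e^(3x)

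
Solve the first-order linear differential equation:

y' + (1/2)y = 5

Using integrating factor method:

General solution: y = 10 + Ce^(-x/2)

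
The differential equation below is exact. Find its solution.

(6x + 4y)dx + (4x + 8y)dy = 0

Verify exactness: ∂M/∂y = ∂N/∂x ✓
Find F(x,y) such that ∂F/∂x = M, ∂F/∂y = N
Solution: 3x² + 4xy + 4y² = C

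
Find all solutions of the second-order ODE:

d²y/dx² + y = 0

Characteristic equation: r² + 1 = 0
Roots: r = ±i (complex conjugates)
General solution: y = C₁cos(x) + C₂sin(x)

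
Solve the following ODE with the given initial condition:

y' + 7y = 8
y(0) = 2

General solution: y = 8/7 + Ce^(-7x)
Applying y(0) = 2: C = 2 - 8/7 = 6/7
Particular solution: y = 8/7 + (6/7)e^(-7x)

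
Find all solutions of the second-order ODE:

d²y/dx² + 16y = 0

Characteristic equation: r² + 16 = 0
Roots: r = ±4i (complex conjugates)
General solution: y = C₁cos(4x) + C₂sin(4x)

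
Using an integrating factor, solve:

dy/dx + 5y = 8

Using integrating factor method:

General solution: y = 8/5 + Ce^(-5x)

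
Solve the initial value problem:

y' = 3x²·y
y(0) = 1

General solution: y = Ce^(x³)
Applying IC y(0) = 1:
Particular solution: y = e^(x³)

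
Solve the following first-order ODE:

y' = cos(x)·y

Separating variables and integrating:
ln|y| = sin(x) + C

General solution: y = Ce^(sin(x))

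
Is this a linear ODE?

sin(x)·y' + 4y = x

Yes. Linear (y and its derivatives appear to the first power only, no products of y terms)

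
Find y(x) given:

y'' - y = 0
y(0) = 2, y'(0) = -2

General solution: y = C₁e^x + C₂e^(-x)
Applying ICs: C₁ = 0, C₂ = 2
Particular solution: y = 2e^(-x)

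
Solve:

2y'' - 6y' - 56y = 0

Characteristic equation: 2r² - 6r - 56 = 0
Divide by 2: r² - 3r - 28 = 0
Roots: r = 7, -4 (distinct real)
General solution: y = C₁e^(7x) + C₂e^(-4x)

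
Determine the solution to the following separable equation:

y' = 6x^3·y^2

Separating variables and integrating:
-1/y = 3x^4/2 + C

General solution: y^-1 = (-3/2)x^4 + C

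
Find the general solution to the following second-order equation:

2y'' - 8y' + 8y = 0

Characteristic equation: 2r² - 8r + 8 = 0
Divide by 2: r² - 4r + 4 = 0
Factored: (r - 2)² = 0
Repeated root: r = 2
General solution: y = (C₁ + C₂x)e^(2x)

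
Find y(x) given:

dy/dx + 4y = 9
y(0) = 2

General solution: y = 9/4 + Ce^(-4x)
Applying y(0) = 2: C = 2 - 9/4 = -1/4
Particular solution: y = 9/4 - (1/4)e^(-4x)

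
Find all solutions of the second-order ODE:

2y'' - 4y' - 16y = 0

Characteristic equation: 2r² - 4r - 16 = 0
Divide by 2: r² - 2r - 8 = 0
Roots: r = 4, -2 (distinct real)
General solution: y = C₁e^(4x) + C₂e^(-2x)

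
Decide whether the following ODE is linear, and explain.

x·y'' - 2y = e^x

Linear (y and its derivatives appear to the first power only, no products of y terms)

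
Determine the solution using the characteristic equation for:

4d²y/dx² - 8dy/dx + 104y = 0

Characteristic equation: 4r² - 8r + 104 = 0
Divide by 4: r² - 2r + 26 = 0
Roots: r = 1 ± 5i (complex conjugates)
General solution: y = e^x(C₁cos(5x) + C₂sin(5x))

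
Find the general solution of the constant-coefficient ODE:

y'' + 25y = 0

Characteristic equation: r² + 25 = 0
Roots: r = ±5i (complex conjugates)
General solution: y = C₁cos(5x) + C₂sin(5x)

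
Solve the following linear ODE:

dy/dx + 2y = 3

Using integrating factor method:

General solution: y = 3/2 + Ce^(-2x)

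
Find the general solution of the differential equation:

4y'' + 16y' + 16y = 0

Characteristic equation: 4r² + 16r + 16 = 0
Divide by 4: r² + 4r + 4 = 0
Factored: (r + 2)² = 0
Repeated root: r = -2
General solution: y = (C₁ + C₂x)e^(-2x)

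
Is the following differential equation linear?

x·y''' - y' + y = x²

Yes. Linear (y and its derivatives appear to the first power only, no products of y terms)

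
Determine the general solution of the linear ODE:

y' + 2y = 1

Using integrating factor method:

General solution: y = 1/2 + Ce^(-2x)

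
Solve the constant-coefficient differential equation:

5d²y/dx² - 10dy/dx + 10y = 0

Characteristic equation: 5r² - 10r + 10 = 0
Divide by 5: r² - 2r + 2 = 0
Roots: r = 1 ± i (complex conjugates)
General solution: y = e^x(C₁cos(x) + C₂sin(x))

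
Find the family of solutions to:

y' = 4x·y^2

Separating variables and integrating:
-1/y = 2x^2 + C

General solution: y^-1 = -2x^2 + C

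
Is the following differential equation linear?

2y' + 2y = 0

Yes. Linear (y and its derivatives appear to the first power only, no products of y terms)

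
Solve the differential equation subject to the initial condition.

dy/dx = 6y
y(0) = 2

General solution: y = Ce^(6x)
Applying IC y(0) = 2:
Particular solution: y = 2e^(6x)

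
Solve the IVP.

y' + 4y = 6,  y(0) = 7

General solution: y = 3/2 + Ce^(-4x)
Applying y(0) = 7: C = 7 - 3/2 = 11/2
Particular solution: y = 3/2 + (11/2)e^(-4x)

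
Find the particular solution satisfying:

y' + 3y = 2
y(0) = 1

General solution: y = 2/3 + Ce^(-3x)
Applying y(0) = 1: C = 1 - 2/3 = 1/3
Particular solution: y = 2/3 + (1/3)e^(-3x)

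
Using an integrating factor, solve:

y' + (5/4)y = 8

Using integrating factor method:

General solution: y = 32/5 + Ce^(-5x/4)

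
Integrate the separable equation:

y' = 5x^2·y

Separating variables and integrating:
ln|y| = 5x^3/3 + C

General solution: y = Ce^(5x^3/3)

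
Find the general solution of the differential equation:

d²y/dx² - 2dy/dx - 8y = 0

Characteristic equation: r² - 2r - 8 = 0
Roots: r = 4, -2 (distinct real)
General solution: y = C₁e^(4x) + C₂e^(-2x)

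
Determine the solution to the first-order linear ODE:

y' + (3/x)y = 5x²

Using integrating factor method:

General solution: y = (5/6)x^3 + Cx^(-3)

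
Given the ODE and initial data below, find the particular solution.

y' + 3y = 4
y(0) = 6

General solution: y = 4/3 + Ce^(-3x)
Applying y(0) = 6: C = 6 - 4/3 = 14/3
Particular solution: y = 4/3 + (14/3)e^(-3x)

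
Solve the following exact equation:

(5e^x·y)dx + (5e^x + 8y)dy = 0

Verify exactness: ∂M/∂y = ∂N/∂x ✓
Find F(x,y) such that ∂F/∂x = M, ∂F/∂y = N
Solution: 5e^x·y + 4y² = C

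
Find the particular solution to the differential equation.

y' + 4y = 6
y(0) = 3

General solution: y = 3/2 + Ce^(-4x)
Applying y(0) = 3: C = 3 - 3/2 = 3/2
Particular solution: y = 3/2 + (3/2)e^(-4x)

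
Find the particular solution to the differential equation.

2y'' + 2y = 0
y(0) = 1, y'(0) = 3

General solution: y = C₁cos(x) + C₂sin(x)
Complex roots r = ±i
Applying ICs: C₁ = 1, C₂ = 3
Particular solution: y = cos(x) + 3sin(x)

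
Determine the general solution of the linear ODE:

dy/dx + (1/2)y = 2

Using integrating factor method:

General solution: y = 4 + Ce^(-x/2)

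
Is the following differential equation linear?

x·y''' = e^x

Yes. Linear (y and its derivatives appear to the first power only, no products of y terms)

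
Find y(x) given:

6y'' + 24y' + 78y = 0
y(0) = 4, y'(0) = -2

General solution: y = e^(-2x)(C₁cos(3x) + C₂sin(3x))
Complex roots r = -2 ± 3i
Applying ICs: C₁ = 4, C₂ = 2
Particular solution: y = e^(-2x)(4cos(3x) + 2sin(3x))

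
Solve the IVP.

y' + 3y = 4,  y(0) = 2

General solution: y = 4/3 + Ce^(-3x)
Applying y(0) = 2: C = 2 - 4/3 = 2/3
Particular solution: y = 4/3 + (2/3)e^(-3x)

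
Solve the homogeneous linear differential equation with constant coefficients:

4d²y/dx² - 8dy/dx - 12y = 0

Characteristic equation: 4r² - 8r - 12 = 0
Divide by 4: r² - 2r - 3 = 0
Roots: r = 3, -1 (distinct real)
General solution: y = C₁e^(3x) + C₂e^(-x)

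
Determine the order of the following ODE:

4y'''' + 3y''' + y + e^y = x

The order is 4 (highest derivative is of order 4).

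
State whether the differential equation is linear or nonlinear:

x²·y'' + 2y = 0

Linear (y and its derivatives appear to the first power only, no products of y terms)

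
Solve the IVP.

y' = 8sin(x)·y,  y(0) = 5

General solution: y = Ce^(-8cos(x))
Applying IC y(0) = 5:
Particular solution: y = 5e^(8(1-cos(x)))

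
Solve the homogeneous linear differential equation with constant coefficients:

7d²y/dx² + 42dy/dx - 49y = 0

Characteristic equation: 7r² + 42r - 49 = 0
Divide by 7: r² + 6r - 7 = 0
Roots: r = 1, -7 (distinct real)
General solution: y = C₁e^x + C₂e^(-7x)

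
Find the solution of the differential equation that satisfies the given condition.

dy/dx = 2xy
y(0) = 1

General solution: y = Ce^(x²)
Applying IC y(0) = 1:
Particular solution: y = e^(x²)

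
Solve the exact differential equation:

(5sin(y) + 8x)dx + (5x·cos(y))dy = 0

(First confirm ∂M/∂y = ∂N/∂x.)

Verify exactness: ∂M/∂y = ∂N/∂x ✓
Find F(x,y) such that ∂F/∂x = M, ∂F/∂y = N
Solution: 5x·sin(y) + 4x² = C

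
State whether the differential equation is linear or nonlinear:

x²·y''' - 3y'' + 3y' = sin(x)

Linear (y and its derivatives appear to the first power only, no products of y terms)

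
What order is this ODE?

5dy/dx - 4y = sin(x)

The order is 1 (highest derivative is of order 1).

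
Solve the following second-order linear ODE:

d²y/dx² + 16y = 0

Characteristic equation: r² + 16 = 0
Roots: r = ±4i (complex conjugates)
General solution: y = C₁cos(4x) + C₂sin(4x)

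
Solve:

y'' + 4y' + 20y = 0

Characteristic equation: r² + 4r + 20 = 0
Roots: r = -2 ± 4i (complex conjugates)
General solution: y = e^(-2x)(C₁cos(4x) + C₂sin(4x))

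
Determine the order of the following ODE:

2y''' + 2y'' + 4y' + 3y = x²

The order is 3 (highest derivative is of order 3).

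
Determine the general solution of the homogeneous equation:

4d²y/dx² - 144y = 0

Characteristic equation: 4r² - 144 = 0
Divide by 4: r² - 36 = 0
Roots: r = 6, -6 (distinct real)
General solution: y = C₁e^(6x) + C₂e^(-6x)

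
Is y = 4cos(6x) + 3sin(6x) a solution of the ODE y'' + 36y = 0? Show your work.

Verification:
y'' = -144cos(6x) - 108sin(6x)
y'' + 36y = 0 ✓

Yes, it is a solution.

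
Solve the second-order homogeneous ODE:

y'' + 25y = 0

Characteristic equation: r² + 25 = 0
Roots: r = ±5i (complex conjugates)
General solution: y = C₁cos(5x) + C₂sin(5x)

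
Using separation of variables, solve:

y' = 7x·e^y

Separating variables and integrating:
-e^(-y) = 7x²/2 + C

General solution: y = -ln(C - 7x²/2)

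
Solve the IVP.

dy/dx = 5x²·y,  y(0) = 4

General solution: y = Ce^(5x³/3)
Applying IC y(0) = 4:
Particular solution: y = 4e^(5x³/3)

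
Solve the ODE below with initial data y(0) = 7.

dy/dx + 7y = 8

General solution: y = 8/7 + Ce^(-7x)
Applying y(0) = 7: C = 7 - 8/7 = 41/7
Particular solution: y = 8/7 + (41/7)e^(-7x)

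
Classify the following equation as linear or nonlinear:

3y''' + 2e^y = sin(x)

Nonlinear (e^y is nonlinear in y)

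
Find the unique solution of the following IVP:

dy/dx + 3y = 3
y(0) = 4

General solution: y = 1 + Ce^(-3x)
Applying y(0) = 4: C = 4 - 1 = 3
Particular solution: y = 1 + 3e^(-3x)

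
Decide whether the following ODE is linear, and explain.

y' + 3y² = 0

Nonlinear (y² term)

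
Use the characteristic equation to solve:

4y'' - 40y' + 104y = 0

Characteristic equation: 4r² - 40r + 104 = 0
Divide by 4: r² - 10r + 26 = 0
Roots: r = 5 ± i (complex conjugates)
General solution: y = e^(5x)(C₁cos(x) + C₂sin(x))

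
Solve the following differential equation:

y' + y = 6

Using integrating factor method:

General solution: y = 6 + Ce^(-x)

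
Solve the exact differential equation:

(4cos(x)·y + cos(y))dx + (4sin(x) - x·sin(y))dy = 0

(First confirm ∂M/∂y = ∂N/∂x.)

Verify exactness: ∂M/∂y = ∂N/∂x ✓
Find F(x,y) such that ∂F/∂x = M, ∂F/∂y = N
Solution: 4sin(x)·y + x·cos(y) = C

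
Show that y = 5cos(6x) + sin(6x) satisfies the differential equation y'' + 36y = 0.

Verification:
y'' = -180cos(6x) - 36sin(6x)
y'' + 36y = 0 ✓

Yes, it is a solution.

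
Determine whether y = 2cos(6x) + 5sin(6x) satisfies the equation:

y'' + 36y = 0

Verification:
y'' = -72cos(6x) - 180sin(6x)
y'' + 36y = 0 ✓

Yes, it is a solution.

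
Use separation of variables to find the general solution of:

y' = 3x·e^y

Separating variables and integrating:
-e^(-y) = 3x²/2 + C

General solution: y = -ln(C - 3x²/2)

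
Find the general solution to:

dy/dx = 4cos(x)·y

Separating variables and integrating:
ln|y| = 4sin(x) + C

General solution: y = Ce^(4sin(x))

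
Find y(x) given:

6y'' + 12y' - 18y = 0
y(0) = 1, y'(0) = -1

General solution: y = C₁e^x + C₂e^(-3x)
Applying ICs: C₁ = 1/2, C₂ = 1/2
Particular solution: y = (1/2)e^x + (1/2)e^(-3x)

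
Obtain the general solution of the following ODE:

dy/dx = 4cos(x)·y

Separating variables and integrating:
ln|y| = 4sin(x) + C

General solution: y = Ce^(4sin(x))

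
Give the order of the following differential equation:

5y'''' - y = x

The order is 4 (highest derivative is of order 4).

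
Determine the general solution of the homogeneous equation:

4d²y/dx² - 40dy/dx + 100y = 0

Characteristic equation: 4r² - 40r + 100 = 0
Divide by 4: r² - 10r + 25 = 0
Factored: (r - 5)² = 0
Repeated root: r = 5
General solution: y = (C₁ + C₂x)e^(5x)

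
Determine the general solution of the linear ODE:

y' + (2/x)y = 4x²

Using integrating factor method:

General solution: y = (4/5)x^3 + Cx^(-2)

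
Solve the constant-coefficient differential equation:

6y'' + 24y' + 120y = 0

Characteristic equation: 6r² + 24r + 120 = 0
Divide by 6: r² + 4r + 20 = 0
Roots: r = -2 ± 4i (complex conjugates)
General solution: y = e^(-2x)(C₁cos(4x) + C₂sin(4x))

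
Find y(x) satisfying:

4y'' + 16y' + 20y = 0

Characteristic equation: 4r² + 16r + 20 = 0
Divide by 4: r² + 4r + 5 = 0
Roots: r = -2 ± i (complex conjugates)
General solution: y = e^(-2x)(C₁cos(x) + C₂sin(x))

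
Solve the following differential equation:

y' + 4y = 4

Using integrating factor method:

General solution: y = 1 + Ce^(-4x)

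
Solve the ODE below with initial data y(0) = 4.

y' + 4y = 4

General solution: y = 1 + Ce^(-4x)
Applying y(0) = 4: C = 4 - 1 = 3
Particular solution: y = 1 + 3e^(-4x)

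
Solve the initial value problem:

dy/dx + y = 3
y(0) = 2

General solution: y = 3 + Ce^(-x)
Applying y(0) = 2: C = 2 - 3 = -1
Particular solution: y = 3 - e^(-x)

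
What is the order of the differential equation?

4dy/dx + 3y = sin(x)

The order is 1 (highest derivative is of order 1).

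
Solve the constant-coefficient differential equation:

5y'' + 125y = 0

Characteristic equation: 5r² + 125 = 0
Divide by 5: r² + 25 = 0
Roots: r = ±5i (complex conjugates)
General solution: y = C₁cos(5x) + C₂sin(5x)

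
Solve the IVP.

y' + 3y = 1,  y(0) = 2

General solution: y = 1/3 + Ce^(-3x)
Applying y(0) = 2: C = 2 - 1/3 = 5/3
Particular solution: y = 1/3 + (5/3)e^(-3x)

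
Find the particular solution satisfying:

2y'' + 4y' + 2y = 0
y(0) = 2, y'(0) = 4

General solution: y = (C₁ + C₂x)e^(-x)
Repeated root r = -1
Applying ICs: C₁ = 2, C₂ = 6
Particular solution: y = (2 + 6x)e^(-x)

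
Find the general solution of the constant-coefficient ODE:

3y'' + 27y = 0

Characteristic equation: 3r² + 27 = 0
Divide by 3: r² + 9 = 0
Roots: r = ±3i (complex conjugates)
General solution: y = C₁cos(3x) + C₂sin(3x)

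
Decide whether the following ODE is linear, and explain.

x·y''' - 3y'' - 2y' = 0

Linear (y and its derivatives appear to the first power only, no products of y terms)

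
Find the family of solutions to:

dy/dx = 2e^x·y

Separating variables and integrating:
ln|y| = 2e^x + C

General solution: y = Ce^(2e^x)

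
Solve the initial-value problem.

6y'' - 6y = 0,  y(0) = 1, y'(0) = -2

General solution: y = C₁e^x + C₂e^(-x)
Applying ICs: C₁ = -1/2, C₂ = 3/2
Particular solution: y = -(1/2)e^x + (3/2)e^(-x)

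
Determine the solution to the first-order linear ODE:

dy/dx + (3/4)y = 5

Using integrating factor method:

General solution: y = 20/3 + Ce^(-3x/4)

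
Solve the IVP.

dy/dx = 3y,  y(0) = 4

General solution: y = Ce^(3x)
Applying IC y(0) = 4:
Particular solution: y = 4e^(3x)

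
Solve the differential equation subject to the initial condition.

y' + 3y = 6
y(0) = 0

General solution: y = 2 + Ce^(-3x)
Applying y(0) = 0: C = 0 - 2 = -2
Particular solution: y = 2 - 2e^(-3x)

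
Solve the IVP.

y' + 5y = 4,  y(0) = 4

General solution: y = 4/5 + Ce^(-5x)
Applying y(0) = 4: C = 4 - 4/5 = 16/5
Particular solution: y = 4/5 + (16/5)e^(-5x)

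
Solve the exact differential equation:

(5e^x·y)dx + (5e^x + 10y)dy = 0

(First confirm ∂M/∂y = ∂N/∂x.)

Verify exactness: ∂M/∂y = ∂N/∂x ✓
Find F(x,y) such that ∂F/∂x = M, ∂F/∂y = N
Solution: 5e^x·y + 5y² = C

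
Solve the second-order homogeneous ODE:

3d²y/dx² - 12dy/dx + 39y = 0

Characteristic equation: 3r² - 12r + 39 = 0
Divide by 3: r² - 4r + 13 = 0
Roots: r = 2 ± 3i (complex conjugates)
General solution: y = e^(2x)(C₁cos(3x) + C₂sin(3x))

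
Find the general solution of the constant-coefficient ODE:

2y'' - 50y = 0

Characteristic equation: 2r² - 50 = 0
Divide by 2: r² - 25 = 0
Roots: r = 5, -5 (distinct real)
General solution: y = C₁e^(5x) + C₂e^(-5x)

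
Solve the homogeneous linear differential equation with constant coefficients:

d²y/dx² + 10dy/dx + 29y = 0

Characteristic equation: r² + 10r + 29 = 0
Roots: r = -5 ± 2i (complex conjugates)
General solution: y = e^(-5x)(C₁cos(2x) + C₂sin(2x))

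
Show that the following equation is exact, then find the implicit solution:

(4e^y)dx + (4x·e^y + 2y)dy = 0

Verify exactness: ∂M/∂y = ∂N/∂x ✓
Find F(x,y) such that ∂F/∂x = M, ∂F/∂y = N
Solution: 4x·e^y + y² = C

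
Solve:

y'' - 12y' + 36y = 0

Characteristic equation: r² - 12r + 36 = 0
Factored: (r - 6)² = 0
Repeated root: r = 6
General solution: y = (C₁ + C₂x)e^(6x)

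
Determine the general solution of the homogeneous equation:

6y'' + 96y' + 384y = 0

Characteristic equation: 6r² + 96r + 384 = 0
Divide by 6: r² + 16r + 64 = 0
Factored: (r + 8)² = 0
Repeated root: r = -8
General solution: y = (C₁ + C₂x)e^(-8x)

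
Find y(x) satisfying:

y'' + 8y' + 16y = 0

Characteristic equation: r² + 8r + 16 = 0
Factored: (r + 4)² = 0
Repeated root: r = -4
General solution: y = (C₁ + C₂x)e^(-4x)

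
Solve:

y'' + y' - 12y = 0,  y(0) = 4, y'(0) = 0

General solution: y = C₁e^(3x) + C₂e^(-4x)
Applying ICs: C₁ = 16/7, C₂ = 12/7
Particular solution: y = (16/7)e^(3x) + (12/7)e^(-4x)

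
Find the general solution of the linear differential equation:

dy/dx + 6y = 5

Using integrating factor method:

General solution: y = 5/6 + Ce^(-6x)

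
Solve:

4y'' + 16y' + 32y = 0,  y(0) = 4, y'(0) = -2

General solution: y = e^(-2x)(C₁cos(2x) + C₂sin(2x))
Complex roots r = -2 ± 2i
Applying ICs: C₁ = 4, C₂ = 3
Particular solution: y = e^(-2x)(4cos(2x) + 3sin(2x))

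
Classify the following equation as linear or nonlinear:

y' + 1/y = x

Nonlinear (1/y term)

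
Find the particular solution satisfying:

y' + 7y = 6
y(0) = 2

General solution: y = 6/7 + Ce^(-7x)
Applying y(0) = 2: C = 2 - 6/7 = 8/7
Particular solution: y = 6/7 + (8/7)e^(-7x)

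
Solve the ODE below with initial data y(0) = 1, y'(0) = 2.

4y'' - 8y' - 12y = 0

General solution: y = C₁e^(3x) + C₂e^(-x)
Applying ICs: C₁ = 3/4, C₂ = 1/4
Particular solution: y = (3/4)e^(3x) + (1/4)e^(-x)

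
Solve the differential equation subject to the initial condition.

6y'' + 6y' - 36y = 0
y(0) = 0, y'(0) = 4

General solution: y = C₁e^(2x) + C₂e^(-3x)
Applying ICs: C₁ = 4/5, C₂ = -4/5
Particular solution: y = (4/5)e^(2x) - (4/5)e^(-3x)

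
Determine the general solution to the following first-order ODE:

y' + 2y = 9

Using integrating factor method:

General solution: y = 9/2 + Ce^(-2x)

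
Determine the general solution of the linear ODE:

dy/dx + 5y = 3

Using integrating factor method:

General solution: y = 3/5 + Ce^(-5x)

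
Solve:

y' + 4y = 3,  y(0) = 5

General solution: y = 3/4 + Ce^(-4x)
Applying y(0) = 5: C = 5 - 3/4 = 17/4
Particular solution: y = 3/4 + (17/4)e^(-4x)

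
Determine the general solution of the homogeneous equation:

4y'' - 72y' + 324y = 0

Characteristic equation: 4r² - 72r + 324 = 0
Divide by 4: r² - 18r + 81 = 0
Factored: (r - 9)² = 0
Repeated root: r = 9
General solution: y = (C₁ + C₂x)e^(9x)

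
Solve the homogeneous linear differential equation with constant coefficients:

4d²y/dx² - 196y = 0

Characteristic equation: 4r² - 196 = 0
Divide by 4: r² - 49 = 0
Roots: r = 7, -7 (distinct real)
General solution: y = C₁e^(7x) + C₂e^(-7x)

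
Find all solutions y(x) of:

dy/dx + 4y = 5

Using integrating factor method:

General solution: y = 5/4 + Ce^(-4x)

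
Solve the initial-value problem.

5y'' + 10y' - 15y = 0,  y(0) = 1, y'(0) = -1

General solution: y = C₁e^x + C₂e^(-3x)
Applying ICs: C₁ = 1/2, C₂ = 1/2
Particular solution: y = (1/2)e^x + (1/2)e^(-3x)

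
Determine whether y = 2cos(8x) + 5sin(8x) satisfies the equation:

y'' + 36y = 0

Verification:
y'' = -128cos(8x) - 320sin(8x)
y'' + 36y ≠ 0 (frequency mismatch: got 64 instead of 36)

No, it is not a solution.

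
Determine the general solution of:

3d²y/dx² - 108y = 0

Characteristic equation: 3r² - 108 = 0
Divide by 3: r² - 36 = 0
Roots: r = 6, -6 (distinct real)
General solution: y = C₁e^(6x) + C₂e^(-6x)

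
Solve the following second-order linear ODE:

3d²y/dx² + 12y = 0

Characteristic equation: 3r² + 12 = 0
Divide by 3: r² + 4 = 0
Roots: r = ±2i (complex conjugates)
General solution: y = C₁cos(2x) + C₂sin(2x)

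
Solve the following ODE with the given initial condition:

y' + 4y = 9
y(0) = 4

General solution: y = 9/4 + Ce^(-4x)
Applying y(0) = 4: C = 4 - 9/4 = 7/4
Particular solution: y = 9/4 + (7/4)e^(-4x)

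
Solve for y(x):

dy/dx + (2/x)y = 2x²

Using integrating factor method:

General solution: y = (2/5)x^3 + Cx^(-2)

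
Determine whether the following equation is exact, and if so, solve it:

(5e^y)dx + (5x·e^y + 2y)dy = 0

Verify exactness: ∂M/∂y = ∂N/∂x ✓
Find F(x,y) such that ∂F/∂x = M, ∂F/∂y = N
Solution: 5x·e^y + y² = C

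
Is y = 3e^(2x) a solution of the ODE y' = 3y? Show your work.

Verification:
y = 3e^(2x)
y' = 6e^(2x)
But 3y = 9e^(2x)
y' ≠ 3y — the derivative does not match

No, it is not a solution.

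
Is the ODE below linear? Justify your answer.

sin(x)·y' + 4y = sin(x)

Yes. Linear (y and its derivatives appear to the first power only, no products of y terms)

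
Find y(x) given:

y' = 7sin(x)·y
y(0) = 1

General solution: y = Ce^(-7cos(x))
Applying IC y(0) = 1:
Particular solution: y = e^(7(1-cos(x)))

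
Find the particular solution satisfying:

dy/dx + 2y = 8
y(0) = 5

General solution: y = 4 + Ce^(-2x)
Applying y(0) = 5: C = 5 - 4 = 1
Particular solution: y = 4 + e^(-2x)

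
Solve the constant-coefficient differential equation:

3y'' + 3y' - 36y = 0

Characteristic equation: 3r² + 3r - 36 = 0
Divide by 3: r² + r - 12 = 0
Roots: r = 3, -4 (distinct real)
General solution: y = C₁e^(3x) + C₂e^(-4x)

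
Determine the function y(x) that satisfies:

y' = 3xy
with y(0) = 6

General solution: y = Ce^(3x²/2)
Applying IC y(0) = 6:
Particular solution: y = 6e^(3x²/2)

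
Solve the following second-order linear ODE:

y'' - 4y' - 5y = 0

Characteristic equation: r² - 4r - 5 = 0
Roots: r = 5, -1 (distinct real)
General solution: y = C₁e^(5x) + C₂e^(-x)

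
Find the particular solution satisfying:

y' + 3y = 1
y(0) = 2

General solution: y = 1/3 + Ce^(-3x)
Applying y(0) = 2: C = 2 - 1/3 = 5/3
Particular solution: y = 1/3 + (5/3)e^(-3x)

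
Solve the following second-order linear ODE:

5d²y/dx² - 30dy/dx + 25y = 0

Characteristic equation: 5r² - 30r + 25 = 0
Divide by 5: r² - 6r + 5 = 0
Roots: r = 5, 1 (distinct real)
General solution: y = C₁e^(5x) + C₂e^x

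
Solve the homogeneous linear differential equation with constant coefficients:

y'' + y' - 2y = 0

Characteristic equation: r² + r - 2 = 0
Roots: r = 1, -2 (distinct real)
General solution: y = C₁e^x + C₂e^(-2x)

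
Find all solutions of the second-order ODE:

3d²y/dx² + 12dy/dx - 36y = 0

Characteristic equation: 3r² + 12r - 36 = 0
Divide by 3: r² + 4r - 12 = 0
Roots: r = 2, -6 (distinct real)
General solution: y = C₁e^(2x) + C₂e^(-6x)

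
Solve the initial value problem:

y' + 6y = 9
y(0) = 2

General solution: y = 3/2 + Ce^(-6x)
Applying y(0) = 2: C = 2 - 3/2 = 1/2
Particular solution: y = 3/2 + (1/2)e^(-6x)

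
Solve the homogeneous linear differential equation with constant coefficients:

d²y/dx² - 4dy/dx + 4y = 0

Characteristic equation: r² - 4r + 4 = 0
Factored: (r - 2)² = 0
Repeated root: r = 2
General solution: y = (C₁ + C₂x)e^(2x)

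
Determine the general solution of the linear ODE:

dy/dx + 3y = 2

Using integrating factor method:

General solution: y = 2/3 + Ce^(-3x)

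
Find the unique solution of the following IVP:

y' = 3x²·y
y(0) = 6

General solution: y = Ce^(x³)
Applying IC y(0) = 6:
Particular solution: y = 6e^(x³)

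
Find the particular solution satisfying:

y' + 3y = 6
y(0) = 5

General solution: y = 2 + Ce^(-3x)
Applying y(0) = 5: C = 5 - 2 = 3
Particular solution: y = 2 + 3e^(-3x)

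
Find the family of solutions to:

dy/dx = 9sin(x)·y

Separating variables and integrating:
ln|y| = -9cos(x) + C

General solution: y = Ce^(-9cos(x))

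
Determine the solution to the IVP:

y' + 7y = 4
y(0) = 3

General solution: y = 4/7 + Ce^(-7x)
Applying y(0) = 3: C = 3 - 4/7 = 17/7
Particular solution: y = 4/7 + (17/7)e^(-7x)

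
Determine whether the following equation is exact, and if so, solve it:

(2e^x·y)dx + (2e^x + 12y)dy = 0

Verify exactness: ∂M/∂y = ∂N/∂x ✓
Find F(x,y) such that ∂F/∂x = M, ∂F/∂y = N
Solution: 2e^x·y + 6y² = C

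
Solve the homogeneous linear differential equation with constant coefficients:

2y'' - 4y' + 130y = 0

Characteristic equation: 2r² - 4r + 130 = 0
Divide by 2: r² - 2r + 65 = 0
Roots: r = 1 ± 8i (complex conjugates)
General solution: y = e^x(C₁cos(8x) + C₂sin(8x))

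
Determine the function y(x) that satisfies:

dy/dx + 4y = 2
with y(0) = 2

General solution: y = 1/2 + Ce^(-4x)
Applying y(0) = 2: C = 2 - 1/2 = 3/2
Particular solution: y = 1/2 + (3/2)e^(-4x)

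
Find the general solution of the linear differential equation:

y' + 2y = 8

Using integrating factor method:

General solution: y = 4 + Ce^(-2x)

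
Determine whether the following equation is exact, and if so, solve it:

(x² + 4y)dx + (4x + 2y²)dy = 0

Verify exactness: ∂M/∂y = ∂N/∂x ✓
Find F(x,y) such that ∂F/∂x = M, ∂F/∂y = N
Solution: x³/3 + 4xy + 2y³/3 = C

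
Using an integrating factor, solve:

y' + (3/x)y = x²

Using integrating factor method:

General solution: y = (1/6)x^3 + Cx^(-3)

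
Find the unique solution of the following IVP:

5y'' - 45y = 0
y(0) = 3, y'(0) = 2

General solution: y = C₁e^(3x) + C₂e^(-3x)
Applying ICs: C₁ = 11/6, C₂ = 7/6
Particular solution: y = (11/6)e^(3x) + (7/6)e^(-3x)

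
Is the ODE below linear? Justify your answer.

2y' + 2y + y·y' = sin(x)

No. Nonlinear (product y·y')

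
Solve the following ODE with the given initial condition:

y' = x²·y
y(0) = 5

General solution: y = Ce^(x³/3)
Applying IC y(0) = 5:
Particular solution: y = 5e^(x³/3)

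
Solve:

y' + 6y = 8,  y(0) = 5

General solution: y = 4/3 + Ce^(-6x)
Applying y(0) = 5: C = 5 - 4/3 = 11/3
Particular solution: y = 4/3 + (11/3)e^(-6x)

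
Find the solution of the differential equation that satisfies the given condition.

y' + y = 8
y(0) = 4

General solution: y = 8 + Ce^(-x)
Applying y(0) = 4: C = 4 - 8 = -4
Particular solution: y = 8 - 4e^(-x)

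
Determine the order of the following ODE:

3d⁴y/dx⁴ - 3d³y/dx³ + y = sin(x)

The order is 4 (highest derivative is of order 4).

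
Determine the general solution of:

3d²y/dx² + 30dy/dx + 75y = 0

Characteristic equation: 3r² + 30r + 75 = 0
Divide by 3: r² + 10r + 25 = 0
Factored: (r + 5)² = 0
Repeated root: r = -5
General solution: y = (C₁ + C₂x)e^(-5x)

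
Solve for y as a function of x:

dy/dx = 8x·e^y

Separating variables and integrating:
-e^(-y) = 4x² + C

General solution: y = -ln(C - 4x²)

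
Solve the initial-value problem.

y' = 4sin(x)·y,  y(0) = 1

General solution: y = Ce^(-4cos(x))
Applying IC y(0) = 1:
Particular solution: y = e^(4(1-cos(x)))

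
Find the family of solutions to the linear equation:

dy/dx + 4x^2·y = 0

Using integrating factor method:

General solution: y = Ce^(-4x^3/3)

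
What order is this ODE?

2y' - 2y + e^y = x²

The order is 1 (highest derivative is of order 1).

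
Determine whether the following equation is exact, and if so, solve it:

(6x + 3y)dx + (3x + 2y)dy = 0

Verify exactness: ∂M/∂y = ∂N/∂x ✓
Find F(x,y) such that ∂F/∂x = M, ∂F/∂y = N
Solution: 3x² + 3xy + y² = C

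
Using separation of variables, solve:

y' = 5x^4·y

Separating variables and integrating:
ln|y| = x^5 + C

General solution: y = Ce^(x^5)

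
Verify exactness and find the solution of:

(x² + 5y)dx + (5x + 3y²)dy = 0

Verify exactness: ∂M/∂y = ∂N/∂x ✓
Find F(x,y) such that ∂F/∂x = M, ∂F/∂y = N
Solution: x³/3 + 5xy + y³ = C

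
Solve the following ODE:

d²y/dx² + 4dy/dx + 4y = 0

Characteristic equation: r² + 4r + 4 = 0
Factored: (r + 2)² = 0
Repeated root: r = -2
General solution: y = (C₁ + C₂x)e^(-2x)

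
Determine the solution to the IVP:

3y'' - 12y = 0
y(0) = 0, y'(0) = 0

General solution: y = C₁e^(2x) + C₂e^(-2x)
Applying ICs: C₁ = 0, C₂ = 0
Particular solution: y = 0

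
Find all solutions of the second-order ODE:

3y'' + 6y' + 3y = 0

Characteristic equation: 3r² + 6r + 3 = 0
Divide by 3: r² + 2r + 1 = 0
Factored: (r + 1)² = 0
Repeated root: r = -1
General solution: y = (C₁ + C₂x)e^(-x)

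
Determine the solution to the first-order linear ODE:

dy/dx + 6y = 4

Using integrating factor method:

General solution: y = 2/3 + Ce^(-6x)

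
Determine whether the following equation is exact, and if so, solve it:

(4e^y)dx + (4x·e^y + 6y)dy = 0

Verify exactness: ∂M/∂y = ∂N/∂x ✓
Find F(x,y) such that ∂F/∂x = M, ∂F/∂y = N
Solution: 4x·e^y + 3y² = C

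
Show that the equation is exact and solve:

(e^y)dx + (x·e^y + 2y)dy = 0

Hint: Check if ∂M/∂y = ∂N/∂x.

Verify exactness: ∂M/∂y = ∂N/∂x ✓
Find F(x,y) such that ∂F/∂x = M, ∂F/∂y = N
Solution: x·e^y + y² = C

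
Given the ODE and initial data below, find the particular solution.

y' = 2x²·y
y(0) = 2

General solution: y = Ce^(2x³/3)
Applying IC y(0) = 2:
Particular solution: y = 2e^(2x³/3)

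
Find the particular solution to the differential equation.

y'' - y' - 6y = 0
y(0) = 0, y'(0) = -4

General solution: y = C₁e^(3x) + C₂e^(-2x)
Applying ICs: C₁ = -4/5, C₂ = 4/5
Particular solution: y = -(4/5)e^(3x) + (4/5)e^(-2x)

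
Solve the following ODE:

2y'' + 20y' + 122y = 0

Characteristic equation: 2r² + 20r + 122 = 0
Divide by 2: r² + 10r + 61 = 0
Roots: r = -5 ± 6i (complex conjugates)
General solution: y = e^(-5x)(C₁cos(6x) + C₂sin(6x))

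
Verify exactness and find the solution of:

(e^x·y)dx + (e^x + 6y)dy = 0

Verify exactness: ∂M/∂y = ∂N/∂x ✓
Find F(x,y) such that ∂F/∂x = M, ∂F/∂y = N
Solution: e^x·y + 3y² = C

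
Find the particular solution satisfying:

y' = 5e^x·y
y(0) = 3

General solution: y = Ce^(5e^x)
Applying IC y(0) = 3:
Particular solution: y = 3e^(5(e^x - 1))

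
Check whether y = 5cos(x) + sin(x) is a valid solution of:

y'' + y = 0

Verification:
y'' = -5cos(x) - sin(x)
y'' + y = 0 ✓

Yes, it is a solution.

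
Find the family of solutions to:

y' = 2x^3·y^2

Separating variables and integrating:
-1/y = x^4/2 + C

General solution: y^-1 = (-1/2)x^4 + C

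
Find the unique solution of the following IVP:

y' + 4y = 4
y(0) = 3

General solution: y = 1 + Ce^(-4x)
Applying y(0) = 3: C = 3 - 1 = 2
Particular solution: y = 1 + 2e^(-4x)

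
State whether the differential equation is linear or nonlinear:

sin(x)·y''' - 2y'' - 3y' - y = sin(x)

Linear (y and its derivatives appear to the first power only, no products of y terms)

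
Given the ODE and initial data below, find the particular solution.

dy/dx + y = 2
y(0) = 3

General solution: y = 2 + Ce^(-x)
Applying y(0) = 3: C = 3 - 2 = 1
Particular solution: y = 2 + e^(-x)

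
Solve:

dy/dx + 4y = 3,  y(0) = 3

General solution: y = 3/4 + Ce^(-4x)
Applying y(0) = 3: C = 3 - 3/4 = 9/4
Particular solution: y = 3/4 + (9/4)e^(-4x)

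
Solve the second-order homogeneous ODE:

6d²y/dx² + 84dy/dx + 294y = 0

Characteristic equation: 6r² + 84r + 294 = 0
Divide by 6: r² + 14r + 49 = 0
Factored: (r + 7)² = 0
Repeated root: r = -7
General solution: y = (C₁ + C₂x)e^(-7x)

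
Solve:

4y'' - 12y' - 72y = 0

Characteristic equation: 4r² - 12r - 72 = 0
Divide by 4: r² - 3r - 18 = 0
Roots: r = 6, -3 (distinct real)
General solution: y = C₁e^(6x) + C₂e^(-3x)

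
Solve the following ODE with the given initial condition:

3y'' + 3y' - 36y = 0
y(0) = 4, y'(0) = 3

General solution: y = C₁e^(3x) + C₂e^(-4x)
Applying ICs: C₁ = 19/7, C₂ = 9/7
Particular solution: y = (19/7)e^(3x) + (9/7)e^(-4x)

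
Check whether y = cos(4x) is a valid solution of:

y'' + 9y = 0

Verification:
y'' = -16cos(4x)
y'' + 9y ≠ 0 (frequency mismatch: got 16 instead of 9)

No, it is not a solution.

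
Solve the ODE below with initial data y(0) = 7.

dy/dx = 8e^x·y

General solution: y = Ce^(8e^x)
Applying IC y(0) = 7:
Particular solution: y = 7e^(8(e^x - 1))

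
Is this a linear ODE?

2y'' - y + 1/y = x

No. Nonlinear (1/y term)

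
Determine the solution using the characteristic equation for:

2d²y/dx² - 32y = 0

Characteristic equation: 2r² - 32 = 0
Divide by 2: r² - 16 = 0
Roots: r = 4, -4 (distinct real)
General solution: y = C₁e^(4x) + C₂e^(-4x)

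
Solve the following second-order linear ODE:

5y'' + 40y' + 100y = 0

Characteristic equation: 5r² + 40r + 100 = 0
Divide by 5: r² + 8r + 20 = 0
Roots: r = -4 ± 2i (complex conjugates)
General solution: y = e^(-4x)(C₁cos(2x) + C₂sin(2x))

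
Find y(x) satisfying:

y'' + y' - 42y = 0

Characteristic equation: r² + r - 42 = 0
Roots: r = 6, -7 (distinct real)
General solution: y = C₁e^(6x) + C₂e^(-7x)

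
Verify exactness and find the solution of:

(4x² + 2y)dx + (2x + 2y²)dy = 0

Verify exactness: ∂M/∂y = ∂N/∂x ✓
Find F(x,y) such that ∂F/∂x = M, ∂F/∂y = N
Solution: 4x³/3 + 2xy + 2y³/3 = C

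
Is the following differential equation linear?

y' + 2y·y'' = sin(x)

No. Nonlinear (y·y'' term)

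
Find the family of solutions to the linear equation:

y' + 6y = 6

Using integrating factor method:

General solution: y = 1 + Ce^(-6x)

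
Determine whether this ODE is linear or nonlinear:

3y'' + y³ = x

Nonlinear (y³ term)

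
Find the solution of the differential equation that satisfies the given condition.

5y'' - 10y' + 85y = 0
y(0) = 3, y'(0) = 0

General solution: y = e^x(C₁cos(4x) + C₂sin(4x))
Complex roots r = 1 ± 4i
Applying ICs: C₁ = 3, C₂ = -3/4
Particular solution: y = e^x(3cos(4x) - (3/4)sin(4x))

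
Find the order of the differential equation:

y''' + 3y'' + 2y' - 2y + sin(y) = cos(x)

The order is 3 (highest derivative is of order 3).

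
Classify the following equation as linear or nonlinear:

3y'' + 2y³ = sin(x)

Nonlinear (y³ term)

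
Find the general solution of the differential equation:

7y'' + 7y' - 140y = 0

Characteristic equation: 7r² + 7r - 140 = 0
Divide by 7: r² + r - 20 = 0
Roots: r = 4, -5 (distinct real)
General solution: y = C₁e^(4x) + C₂e^(-5x)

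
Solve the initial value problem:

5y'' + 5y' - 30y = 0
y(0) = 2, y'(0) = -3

General solution: y = C₁e^(2x) + C₂e^(-3x)
Applying ICs: C₁ = 3/5, C₂ = 7/5
Particular solution: y = (3/5)e^(2x) + (7/5)e^(-3x)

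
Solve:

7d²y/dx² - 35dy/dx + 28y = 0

Characteristic equation: 7r² - 35r + 28 = 0
Divide by 7: r² - 5r + 4 = 0
Roots: r = 1, 4 (distinct real)
General solution: y = C₁e^x + C₂e^(4x)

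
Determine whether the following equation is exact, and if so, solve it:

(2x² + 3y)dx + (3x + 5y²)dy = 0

Verify exactness: ∂M/∂y = ∂N/∂x ✓
Find F(x,y) such that ∂F/∂x = M, ∂F/∂y = N
Solution: 2x³/3 + 3xy + 5y³/3 = C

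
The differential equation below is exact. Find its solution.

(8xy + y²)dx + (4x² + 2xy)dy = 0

Verify exactness: ∂M/∂y = ∂N/∂x ✓
Find F(x,y) such that ∂F/∂x = M, ∂F/∂y = N
Solution: 4x²y + xy² = C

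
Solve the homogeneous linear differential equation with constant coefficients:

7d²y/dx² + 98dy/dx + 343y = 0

Characteristic equation: 7r² + 98r + 343 = 0
Divide by 7: r² + 14r + 49 = 0
Factored: (r + 7)² = 0
Repeated root: r = -7
General solution: y = (C₁ + C₂x)e^(-7x)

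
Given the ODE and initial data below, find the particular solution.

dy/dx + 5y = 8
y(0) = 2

General solution: y = 8/5 + Ce^(-5x)
Applying y(0) = 2: C = 2 - 8/5 = 2/5
Particular solution: y = 8/5 + (2/5)e^(-5x)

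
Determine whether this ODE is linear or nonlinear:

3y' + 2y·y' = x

Nonlinear (product y·y')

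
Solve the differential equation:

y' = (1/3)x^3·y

Separating variables and integrating:
ln|y| = x^4/12 + C

General solution: y = Ce^(x^4/12)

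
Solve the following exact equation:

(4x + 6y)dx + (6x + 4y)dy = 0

Verify exactness: ∂M/∂y = ∂N/∂x ✓
Find F(x,y) such that ∂F/∂x = M, ∂F/∂y = N
Solution: 2x² + 6xy + 2y² = C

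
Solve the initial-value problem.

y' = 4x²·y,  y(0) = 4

General solution: y = Ce^(4x³/3)
Applying IC y(0) = 4:
Particular solution: y = 4e^(4x³/3)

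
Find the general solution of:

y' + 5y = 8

Using integrating factor method:

General solution: y = 8/5 + Ce^(-5x)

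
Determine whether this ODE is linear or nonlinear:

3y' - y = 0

Linear (y and its derivatives appear to the first power only, no products of y terms)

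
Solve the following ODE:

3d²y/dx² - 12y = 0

Characteristic equation: 3r² - 12 = 0
Divide by 3: r² - 4 = 0
Roots: r = 2, -2 (distinct real)
General solution: y = C₁e^(2x) + C₂e^(-2x)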